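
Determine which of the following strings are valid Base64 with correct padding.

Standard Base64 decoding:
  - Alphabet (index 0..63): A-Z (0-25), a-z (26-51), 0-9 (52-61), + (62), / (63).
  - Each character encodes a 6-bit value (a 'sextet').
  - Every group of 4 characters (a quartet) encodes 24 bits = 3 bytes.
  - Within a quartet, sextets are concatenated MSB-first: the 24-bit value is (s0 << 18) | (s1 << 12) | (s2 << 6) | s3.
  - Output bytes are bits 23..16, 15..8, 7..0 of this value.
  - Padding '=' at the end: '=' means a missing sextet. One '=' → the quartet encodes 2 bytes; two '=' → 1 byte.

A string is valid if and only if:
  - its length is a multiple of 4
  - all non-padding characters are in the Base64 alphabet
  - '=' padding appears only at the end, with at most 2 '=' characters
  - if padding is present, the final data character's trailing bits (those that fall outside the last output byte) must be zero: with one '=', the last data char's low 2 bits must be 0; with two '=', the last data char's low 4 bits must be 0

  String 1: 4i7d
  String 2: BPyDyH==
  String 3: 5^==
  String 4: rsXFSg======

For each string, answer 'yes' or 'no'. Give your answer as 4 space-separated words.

Answer: yes no no no

Derivation:
String 1: '4i7d' → valid
String 2: 'BPyDyH==' → invalid (bad trailing bits)
String 3: '5^==' → invalid (bad char(s): ['^'])
String 4: 'rsXFSg======' → invalid (6 pad chars (max 2))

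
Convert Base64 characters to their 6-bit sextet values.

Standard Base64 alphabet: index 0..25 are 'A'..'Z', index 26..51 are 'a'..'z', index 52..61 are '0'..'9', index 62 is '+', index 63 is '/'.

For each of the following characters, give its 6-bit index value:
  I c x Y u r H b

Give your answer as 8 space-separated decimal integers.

'I': A..Z range, ord('I') − ord('A') = 8
'c': a..z range, 26 + ord('c') − ord('a') = 28
'x': a..z range, 26 + ord('x') − ord('a') = 49
'Y': A..Z range, ord('Y') − ord('A') = 24
'u': a..z range, 26 + ord('u') − ord('a') = 46
'r': a..z range, 26 + ord('r') − ord('a') = 43
'H': A..Z range, ord('H') − ord('A') = 7
'b': a..z range, 26 + ord('b') − ord('a') = 27

Answer: 8 28 49 24 46 43 7 27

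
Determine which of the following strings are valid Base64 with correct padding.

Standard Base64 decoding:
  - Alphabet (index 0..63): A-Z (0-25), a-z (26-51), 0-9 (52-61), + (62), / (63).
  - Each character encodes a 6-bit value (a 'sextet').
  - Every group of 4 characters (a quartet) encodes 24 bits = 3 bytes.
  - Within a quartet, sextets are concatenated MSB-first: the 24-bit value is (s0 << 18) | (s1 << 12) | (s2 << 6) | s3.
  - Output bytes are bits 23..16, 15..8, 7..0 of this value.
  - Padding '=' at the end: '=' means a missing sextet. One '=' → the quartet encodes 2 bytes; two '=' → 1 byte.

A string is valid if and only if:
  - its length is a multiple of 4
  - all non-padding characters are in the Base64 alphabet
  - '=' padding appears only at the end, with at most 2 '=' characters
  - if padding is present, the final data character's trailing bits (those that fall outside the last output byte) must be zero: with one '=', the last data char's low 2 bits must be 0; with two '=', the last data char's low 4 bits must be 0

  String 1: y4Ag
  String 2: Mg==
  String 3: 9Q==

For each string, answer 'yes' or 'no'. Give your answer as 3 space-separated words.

String 1: 'y4Ag' → valid
String 2: 'Mg==' → valid
String 3: '9Q==' → valid

Answer: yes yes yes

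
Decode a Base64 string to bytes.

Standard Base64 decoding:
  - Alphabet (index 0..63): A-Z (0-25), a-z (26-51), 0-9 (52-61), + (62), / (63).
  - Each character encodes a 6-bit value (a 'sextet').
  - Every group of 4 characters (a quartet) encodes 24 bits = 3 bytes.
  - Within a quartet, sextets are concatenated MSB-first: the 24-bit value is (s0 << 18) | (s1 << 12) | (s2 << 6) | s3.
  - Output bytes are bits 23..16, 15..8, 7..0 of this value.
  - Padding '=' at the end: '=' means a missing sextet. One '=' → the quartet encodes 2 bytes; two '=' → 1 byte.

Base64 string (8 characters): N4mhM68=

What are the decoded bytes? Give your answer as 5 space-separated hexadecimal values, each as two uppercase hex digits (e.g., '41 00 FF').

Answer: 37 89 A1 33 AF

Derivation:
After char 0 ('N'=13): chars_in_quartet=1 acc=0xD bytes_emitted=0
After char 1 ('4'=56): chars_in_quartet=2 acc=0x378 bytes_emitted=0
After char 2 ('m'=38): chars_in_quartet=3 acc=0xDE26 bytes_emitted=0
After char 3 ('h'=33): chars_in_quartet=4 acc=0x3789A1 -> emit 37 89 A1, reset; bytes_emitted=3
After char 4 ('M'=12): chars_in_quartet=1 acc=0xC bytes_emitted=3
After char 5 ('6'=58): chars_in_quartet=2 acc=0x33A bytes_emitted=3
After char 6 ('8'=60): chars_in_quartet=3 acc=0xCEBC bytes_emitted=3
Padding '=': partial quartet acc=0xCEBC -> emit 33 AF; bytes_emitted=5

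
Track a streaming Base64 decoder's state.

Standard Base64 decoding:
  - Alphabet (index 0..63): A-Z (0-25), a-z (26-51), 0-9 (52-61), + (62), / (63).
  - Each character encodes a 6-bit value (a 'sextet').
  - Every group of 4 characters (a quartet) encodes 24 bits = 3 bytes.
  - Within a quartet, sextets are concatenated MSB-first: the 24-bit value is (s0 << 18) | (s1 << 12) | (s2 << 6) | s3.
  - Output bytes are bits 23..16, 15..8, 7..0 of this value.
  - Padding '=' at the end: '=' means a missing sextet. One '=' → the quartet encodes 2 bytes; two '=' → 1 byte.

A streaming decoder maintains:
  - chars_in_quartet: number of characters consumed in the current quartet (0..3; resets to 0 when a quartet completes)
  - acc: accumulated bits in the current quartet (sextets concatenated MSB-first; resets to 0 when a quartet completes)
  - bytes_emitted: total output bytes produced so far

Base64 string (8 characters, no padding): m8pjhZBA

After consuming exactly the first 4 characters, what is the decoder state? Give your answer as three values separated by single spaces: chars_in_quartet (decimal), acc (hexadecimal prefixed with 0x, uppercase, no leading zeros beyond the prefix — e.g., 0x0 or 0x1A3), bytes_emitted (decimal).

Answer: 0 0x0 3

Derivation:
After char 0 ('m'=38): chars_in_quartet=1 acc=0x26 bytes_emitted=0
After char 1 ('8'=60): chars_in_quartet=2 acc=0x9BC bytes_emitted=0
After char 2 ('p'=41): chars_in_quartet=3 acc=0x26F29 bytes_emitted=0
After char 3 ('j'=35): chars_in_quartet=4 acc=0x9BCA63 -> emit 9B CA 63, reset; bytes_emitted=3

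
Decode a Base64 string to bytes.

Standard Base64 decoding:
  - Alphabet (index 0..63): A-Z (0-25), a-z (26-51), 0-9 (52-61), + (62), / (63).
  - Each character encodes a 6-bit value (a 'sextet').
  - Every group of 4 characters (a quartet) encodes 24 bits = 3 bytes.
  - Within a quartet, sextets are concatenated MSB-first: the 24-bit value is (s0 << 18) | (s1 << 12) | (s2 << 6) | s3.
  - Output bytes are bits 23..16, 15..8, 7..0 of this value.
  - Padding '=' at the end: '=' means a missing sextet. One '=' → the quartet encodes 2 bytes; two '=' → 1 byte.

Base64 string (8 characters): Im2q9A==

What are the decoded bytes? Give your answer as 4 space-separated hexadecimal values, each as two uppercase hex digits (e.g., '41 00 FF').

After char 0 ('I'=8): chars_in_quartet=1 acc=0x8 bytes_emitted=0
After char 1 ('m'=38): chars_in_quartet=2 acc=0x226 bytes_emitted=0
After char 2 ('2'=54): chars_in_quartet=3 acc=0x89B6 bytes_emitted=0
After char 3 ('q'=42): chars_in_quartet=4 acc=0x226DAA -> emit 22 6D AA, reset; bytes_emitted=3
After char 4 ('9'=61): chars_in_quartet=1 acc=0x3D bytes_emitted=3
After char 5 ('A'=0): chars_in_quartet=2 acc=0xF40 bytes_emitted=3
Padding '==': partial quartet acc=0xF40 -> emit F4; bytes_emitted=4

Answer: 22 6D AA F4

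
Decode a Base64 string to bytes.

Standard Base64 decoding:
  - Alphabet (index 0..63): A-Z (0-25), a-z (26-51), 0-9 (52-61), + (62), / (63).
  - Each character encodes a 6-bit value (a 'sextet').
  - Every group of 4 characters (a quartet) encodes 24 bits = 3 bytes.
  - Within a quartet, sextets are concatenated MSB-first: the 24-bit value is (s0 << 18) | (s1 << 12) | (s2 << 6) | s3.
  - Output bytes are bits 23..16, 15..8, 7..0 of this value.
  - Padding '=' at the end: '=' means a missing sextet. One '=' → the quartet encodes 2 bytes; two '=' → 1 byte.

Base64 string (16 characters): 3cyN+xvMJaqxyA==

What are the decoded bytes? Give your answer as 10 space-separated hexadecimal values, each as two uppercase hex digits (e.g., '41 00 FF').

After char 0 ('3'=55): chars_in_quartet=1 acc=0x37 bytes_emitted=0
After char 1 ('c'=28): chars_in_quartet=2 acc=0xDDC bytes_emitted=0
After char 2 ('y'=50): chars_in_quartet=3 acc=0x37732 bytes_emitted=0
After char 3 ('N'=13): chars_in_quartet=4 acc=0xDDCC8D -> emit DD CC 8D, reset; bytes_emitted=3
After char 4 ('+'=62): chars_in_quartet=1 acc=0x3E bytes_emitted=3
After char 5 ('x'=49): chars_in_quartet=2 acc=0xFB1 bytes_emitted=3
After char 6 ('v'=47): chars_in_quartet=3 acc=0x3EC6F bytes_emitted=3
After char 7 ('M'=12): chars_in_quartet=4 acc=0xFB1BCC -> emit FB 1B CC, reset; bytes_emitted=6
After char 8 ('J'=9): chars_in_quartet=1 acc=0x9 bytes_emitted=6
After char 9 ('a'=26): chars_in_quartet=2 acc=0x25A bytes_emitted=6
After char 10 ('q'=42): chars_in_quartet=3 acc=0x96AA bytes_emitted=6
After char 11 ('x'=49): chars_in_quartet=4 acc=0x25AAB1 -> emit 25 AA B1, reset; bytes_emitted=9
After char 12 ('y'=50): chars_in_quartet=1 acc=0x32 bytes_emitted=9
After char 13 ('A'=0): chars_in_quartet=2 acc=0xC80 bytes_emitted=9
Padding '==': partial quartet acc=0xC80 -> emit C8; bytes_emitted=10

Answer: DD CC 8D FB 1B CC 25 AA B1 C8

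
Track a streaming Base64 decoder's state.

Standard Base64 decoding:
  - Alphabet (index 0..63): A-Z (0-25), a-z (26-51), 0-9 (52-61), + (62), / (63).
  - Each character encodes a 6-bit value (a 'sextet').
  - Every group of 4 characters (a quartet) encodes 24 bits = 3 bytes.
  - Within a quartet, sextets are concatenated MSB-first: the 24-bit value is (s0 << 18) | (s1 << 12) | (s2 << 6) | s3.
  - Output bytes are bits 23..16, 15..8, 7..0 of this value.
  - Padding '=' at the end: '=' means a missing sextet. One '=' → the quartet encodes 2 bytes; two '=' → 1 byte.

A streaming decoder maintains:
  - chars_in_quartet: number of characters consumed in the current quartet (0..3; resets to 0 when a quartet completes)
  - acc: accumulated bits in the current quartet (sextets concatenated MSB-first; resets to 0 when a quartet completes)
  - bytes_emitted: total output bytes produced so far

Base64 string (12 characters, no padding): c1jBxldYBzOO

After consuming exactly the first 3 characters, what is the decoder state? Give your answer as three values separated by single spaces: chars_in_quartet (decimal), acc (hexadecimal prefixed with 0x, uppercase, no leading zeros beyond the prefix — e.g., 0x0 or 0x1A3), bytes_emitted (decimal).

Answer: 3 0x1CD63 0

Derivation:
After char 0 ('c'=28): chars_in_quartet=1 acc=0x1C bytes_emitted=0
After char 1 ('1'=53): chars_in_quartet=2 acc=0x735 bytes_emitted=0
After char 2 ('j'=35): chars_in_quartet=3 acc=0x1CD63 bytes_emitted=0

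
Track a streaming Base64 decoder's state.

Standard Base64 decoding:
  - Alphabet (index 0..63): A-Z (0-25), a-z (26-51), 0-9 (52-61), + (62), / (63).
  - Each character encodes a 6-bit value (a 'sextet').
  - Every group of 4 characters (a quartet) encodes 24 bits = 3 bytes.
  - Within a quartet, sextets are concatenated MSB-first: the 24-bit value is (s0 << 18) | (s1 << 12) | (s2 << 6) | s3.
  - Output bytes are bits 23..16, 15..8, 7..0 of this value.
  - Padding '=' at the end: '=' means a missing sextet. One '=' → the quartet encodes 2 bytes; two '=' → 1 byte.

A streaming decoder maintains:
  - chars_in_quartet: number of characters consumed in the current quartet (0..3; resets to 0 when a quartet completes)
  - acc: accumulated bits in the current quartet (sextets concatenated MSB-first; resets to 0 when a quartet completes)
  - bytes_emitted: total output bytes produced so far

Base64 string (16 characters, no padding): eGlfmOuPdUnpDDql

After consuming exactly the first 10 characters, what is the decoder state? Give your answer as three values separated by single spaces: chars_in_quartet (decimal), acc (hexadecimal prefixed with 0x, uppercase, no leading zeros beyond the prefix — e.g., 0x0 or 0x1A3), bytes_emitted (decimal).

After char 0 ('e'=30): chars_in_quartet=1 acc=0x1E bytes_emitted=0
After char 1 ('G'=6): chars_in_quartet=2 acc=0x786 bytes_emitted=0
After char 2 ('l'=37): chars_in_quartet=3 acc=0x1E1A5 bytes_emitted=0
After char 3 ('f'=31): chars_in_quartet=4 acc=0x78695F -> emit 78 69 5F, reset; bytes_emitted=3
After char 4 ('m'=38): chars_in_quartet=1 acc=0x26 bytes_emitted=3
After char 5 ('O'=14): chars_in_quartet=2 acc=0x98E bytes_emitted=3
After char 6 ('u'=46): chars_in_quartet=3 acc=0x263AE bytes_emitted=3
After char 7 ('P'=15): chars_in_quartet=4 acc=0x98EB8F -> emit 98 EB 8F, reset; bytes_emitted=6
After char 8 ('d'=29): chars_in_quartet=1 acc=0x1D bytes_emitted=6
After char 9 ('U'=20): chars_in_quartet=2 acc=0x754 bytes_emitted=6

Answer: 2 0x754 6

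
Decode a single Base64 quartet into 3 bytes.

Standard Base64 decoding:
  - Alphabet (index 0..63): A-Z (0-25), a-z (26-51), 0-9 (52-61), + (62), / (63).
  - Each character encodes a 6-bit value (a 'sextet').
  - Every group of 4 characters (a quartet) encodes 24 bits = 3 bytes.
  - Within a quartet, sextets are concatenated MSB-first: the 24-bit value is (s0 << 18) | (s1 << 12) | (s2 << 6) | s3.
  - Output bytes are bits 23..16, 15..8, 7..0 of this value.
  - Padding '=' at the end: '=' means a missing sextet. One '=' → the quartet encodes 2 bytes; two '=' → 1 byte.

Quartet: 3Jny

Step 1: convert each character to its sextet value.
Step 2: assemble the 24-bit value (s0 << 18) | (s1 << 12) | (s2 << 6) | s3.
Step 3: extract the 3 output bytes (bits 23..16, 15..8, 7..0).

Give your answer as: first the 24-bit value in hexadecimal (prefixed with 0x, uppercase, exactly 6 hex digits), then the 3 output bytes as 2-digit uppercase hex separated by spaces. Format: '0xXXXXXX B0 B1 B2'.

Answer: 0xDC99F2 DC 99 F2

Derivation:
Sextets: 3=55, J=9, n=39, y=50
24-bit: (55<<18) | (9<<12) | (39<<6) | 50
      = 0xDC0000 | 0x009000 | 0x0009C0 | 0x000032
      = 0xDC99F2
Bytes: (v>>16)&0xFF=DC, (v>>8)&0xFF=99, v&0xFF=F2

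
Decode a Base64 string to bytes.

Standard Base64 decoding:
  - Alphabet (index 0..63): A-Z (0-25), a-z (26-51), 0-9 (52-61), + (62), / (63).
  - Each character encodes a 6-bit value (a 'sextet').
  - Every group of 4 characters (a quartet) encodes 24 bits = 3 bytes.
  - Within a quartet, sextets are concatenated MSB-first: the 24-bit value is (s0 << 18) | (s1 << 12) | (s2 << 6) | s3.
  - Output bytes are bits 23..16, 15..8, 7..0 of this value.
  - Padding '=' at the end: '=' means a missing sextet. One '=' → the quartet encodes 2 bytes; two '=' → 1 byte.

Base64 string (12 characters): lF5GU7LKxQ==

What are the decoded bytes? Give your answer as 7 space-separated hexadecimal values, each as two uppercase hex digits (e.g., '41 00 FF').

Answer: 94 5E 46 53 B2 CA C5

Derivation:
After char 0 ('l'=37): chars_in_quartet=1 acc=0x25 bytes_emitted=0
After char 1 ('F'=5): chars_in_quartet=2 acc=0x945 bytes_emitted=0
After char 2 ('5'=57): chars_in_quartet=3 acc=0x25179 bytes_emitted=0
After char 3 ('G'=6): chars_in_quartet=4 acc=0x945E46 -> emit 94 5E 46, reset; bytes_emitted=3
After char 4 ('U'=20): chars_in_quartet=1 acc=0x14 bytes_emitted=3
After char 5 ('7'=59): chars_in_quartet=2 acc=0x53B bytes_emitted=3
After char 6 ('L'=11): chars_in_quartet=3 acc=0x14ECB bytes_emitted=3
After char 7 ('K'=10): chars_in_quartet=4 acc=0x53B2CA -> emit 53 B2 CA, reset; bytes_emitted=6
After char 8 ('x'=49): chars_in_quartet=1 acc=0x31 bytes_emitted=6
After char 9 ('Q'=16): chars_in_quartet=2 acc=0xC50 bytes_emitted=6
Padding '==': partial quartet acc=0xC50 -> emit C5; bytes_emitted=7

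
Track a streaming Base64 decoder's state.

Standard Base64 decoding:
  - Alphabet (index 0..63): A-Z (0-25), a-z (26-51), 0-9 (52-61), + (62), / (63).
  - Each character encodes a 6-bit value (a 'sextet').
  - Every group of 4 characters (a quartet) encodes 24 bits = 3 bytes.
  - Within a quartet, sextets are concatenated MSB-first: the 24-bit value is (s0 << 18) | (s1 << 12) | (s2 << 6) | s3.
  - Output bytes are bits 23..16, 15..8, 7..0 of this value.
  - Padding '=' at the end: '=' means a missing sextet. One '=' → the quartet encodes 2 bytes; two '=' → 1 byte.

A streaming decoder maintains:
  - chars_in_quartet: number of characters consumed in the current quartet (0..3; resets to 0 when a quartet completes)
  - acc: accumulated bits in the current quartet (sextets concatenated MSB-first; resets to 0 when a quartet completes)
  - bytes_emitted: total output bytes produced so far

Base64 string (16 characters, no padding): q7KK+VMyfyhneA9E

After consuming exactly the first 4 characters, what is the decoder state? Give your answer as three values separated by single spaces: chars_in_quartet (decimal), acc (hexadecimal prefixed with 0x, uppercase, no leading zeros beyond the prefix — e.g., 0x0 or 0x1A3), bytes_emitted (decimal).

Answer: 0 0x0 3

Derivation:
After char 0 ('q'=42): chars_in_quartet=1 acc=0x2A bytes_emitted=0
After char 1 ('7'=59): chars_in_quartet=2 acc=0xABB bytes_emitted=0
After char 2 ('K'=10): chars_in_quartet=3 acc=0x2AECA bytes_emitted=0
After char 3 ('K'=10): chars_in_quartet=4 acc=0xABB28A -> emit AB B2 8A, reset; bytes_emitted=3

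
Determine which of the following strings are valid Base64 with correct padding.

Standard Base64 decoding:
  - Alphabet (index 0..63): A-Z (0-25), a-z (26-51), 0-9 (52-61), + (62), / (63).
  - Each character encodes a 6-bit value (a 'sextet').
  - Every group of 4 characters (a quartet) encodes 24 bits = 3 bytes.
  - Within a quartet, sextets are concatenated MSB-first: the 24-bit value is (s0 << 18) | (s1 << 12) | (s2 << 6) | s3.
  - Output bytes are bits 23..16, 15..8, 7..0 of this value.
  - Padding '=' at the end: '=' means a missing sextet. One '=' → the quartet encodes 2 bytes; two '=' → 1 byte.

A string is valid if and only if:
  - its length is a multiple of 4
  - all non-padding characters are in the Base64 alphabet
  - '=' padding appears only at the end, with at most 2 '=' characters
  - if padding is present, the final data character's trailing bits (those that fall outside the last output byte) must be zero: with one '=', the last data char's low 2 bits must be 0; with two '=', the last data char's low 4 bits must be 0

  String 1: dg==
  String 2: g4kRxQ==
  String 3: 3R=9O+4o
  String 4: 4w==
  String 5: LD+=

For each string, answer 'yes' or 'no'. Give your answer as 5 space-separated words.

String 1: 'dg==' → valid
String 2: 'g4kRxQ==' → valid
String 3: '3R=9O+4o' → invalid (bad char(s): ['=']; '=' in middle)
String 4: '4w==' → valid
String 5: 'LD+=' → invalid (bad trailing bits)

Answer: yes yes no yes no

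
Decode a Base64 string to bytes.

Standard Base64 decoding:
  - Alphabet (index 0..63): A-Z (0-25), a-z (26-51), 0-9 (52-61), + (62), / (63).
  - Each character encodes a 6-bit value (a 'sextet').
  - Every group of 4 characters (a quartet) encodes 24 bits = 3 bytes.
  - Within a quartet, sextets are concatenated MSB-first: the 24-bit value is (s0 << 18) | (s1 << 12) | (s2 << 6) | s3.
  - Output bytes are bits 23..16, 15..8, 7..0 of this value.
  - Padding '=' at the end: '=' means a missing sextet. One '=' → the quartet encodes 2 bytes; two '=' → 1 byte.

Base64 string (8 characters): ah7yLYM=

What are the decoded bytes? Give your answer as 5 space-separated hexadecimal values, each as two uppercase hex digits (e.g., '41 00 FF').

After char 0 ('a'=26): chars_in_quartet=1 acc=0x1A bytes_emitted=0
After char 1 ('h'=33): chars_in_quartet=2 acc=0x6A1 bytes_emitted=0
After char 2 ('7'=59): chars_in_quartet=3 acc=0x1A87B bytes_emitted=0
After char 3 ('y'=50): chars_in_quartet=4 acc=0x6A1EF2 -> emit 6A 1E F2, reset; bytes_emitted=3
After char 4 ('L'=11): chars_in_quartet=1 acc=0xB bytes_emitted=3
After char 5 ('Y'=24): chars_in_quartet=2 acc=0x2D8 bytes_emitted=3
After char 6 ('M'=12): chars_in_quartet=3 acc=0xB60C bytes_emitted=3
Padding '=': partial quartet acc=0xB60C -> emit 2D 83; bytes_emitted=5

Answer: 6A 1E F2 2D 83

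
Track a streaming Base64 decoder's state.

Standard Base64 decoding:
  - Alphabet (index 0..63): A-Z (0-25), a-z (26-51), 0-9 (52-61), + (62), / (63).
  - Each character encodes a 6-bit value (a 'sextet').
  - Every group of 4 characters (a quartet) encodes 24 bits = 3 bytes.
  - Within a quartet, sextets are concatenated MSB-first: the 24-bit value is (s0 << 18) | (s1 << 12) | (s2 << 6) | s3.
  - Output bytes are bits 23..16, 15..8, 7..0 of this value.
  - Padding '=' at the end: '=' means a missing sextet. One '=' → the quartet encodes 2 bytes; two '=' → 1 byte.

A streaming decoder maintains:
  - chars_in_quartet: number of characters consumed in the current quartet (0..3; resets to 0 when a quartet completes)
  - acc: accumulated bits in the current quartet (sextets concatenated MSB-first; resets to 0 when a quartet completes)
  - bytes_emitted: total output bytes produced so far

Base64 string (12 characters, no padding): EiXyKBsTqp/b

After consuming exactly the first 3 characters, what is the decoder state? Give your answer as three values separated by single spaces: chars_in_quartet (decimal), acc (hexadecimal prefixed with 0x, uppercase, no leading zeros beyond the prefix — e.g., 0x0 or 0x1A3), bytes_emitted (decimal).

Answer: 3 0x4897 0

Derivation:
After char 0 ('E'=4): chars_in_quartet=1 acc=0x4 bytes_emitted=0
After char 1 ('i'=34): chars_in_quartet=2 acc=0x122 bytes_emitted=0
After char 2 ('X'=23): chars_in_quartet=3 acc=0x4897 bytes_emitted=0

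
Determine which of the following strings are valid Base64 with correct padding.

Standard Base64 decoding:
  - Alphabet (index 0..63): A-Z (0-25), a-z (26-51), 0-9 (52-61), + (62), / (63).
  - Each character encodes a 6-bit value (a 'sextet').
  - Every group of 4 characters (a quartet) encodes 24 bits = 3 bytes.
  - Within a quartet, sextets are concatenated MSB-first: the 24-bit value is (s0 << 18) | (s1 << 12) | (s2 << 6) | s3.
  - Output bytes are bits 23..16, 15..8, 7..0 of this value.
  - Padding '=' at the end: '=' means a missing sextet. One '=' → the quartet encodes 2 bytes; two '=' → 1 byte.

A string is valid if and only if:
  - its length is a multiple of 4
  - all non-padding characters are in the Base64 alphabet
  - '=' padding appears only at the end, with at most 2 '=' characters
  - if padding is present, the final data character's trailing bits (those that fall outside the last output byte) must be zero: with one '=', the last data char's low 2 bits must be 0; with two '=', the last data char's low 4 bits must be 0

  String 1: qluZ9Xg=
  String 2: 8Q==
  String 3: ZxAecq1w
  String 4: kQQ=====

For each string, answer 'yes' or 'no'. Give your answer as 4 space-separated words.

Answer: yes yes yes no

Derivation:
String 1: 'qluZ9Xg=' → valid
String 2: '8Q==' → valid
String 3: 'ZxAecq1w' → valid
String 4: 'kQQ=====' → invalid (5 pad chars (max 2))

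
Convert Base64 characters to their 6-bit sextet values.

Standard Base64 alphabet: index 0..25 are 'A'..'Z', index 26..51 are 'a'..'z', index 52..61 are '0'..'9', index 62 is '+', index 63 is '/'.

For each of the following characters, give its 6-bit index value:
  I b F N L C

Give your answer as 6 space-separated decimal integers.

Answer: 8 27 5 13 11 2

Derivation:
'I': A..Z range, ord('I') − ord('A') = 8
'b': a..z range, 26 + ord('b') − ord('a') = 27
'F': A..Z range, ord('F') − ord('A') = 5
'N': A..Z range, ord('N') − ord('A') = 13
'L': A..Z range, ord('L') − ord('A') = 11
'C': A..Z range, ord('C') − ord('A') = 2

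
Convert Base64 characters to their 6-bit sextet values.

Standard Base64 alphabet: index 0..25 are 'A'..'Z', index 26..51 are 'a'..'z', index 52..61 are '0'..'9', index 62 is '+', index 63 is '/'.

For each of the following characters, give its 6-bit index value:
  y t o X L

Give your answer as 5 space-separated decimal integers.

'y': a..z range, 26 + ord('y') − ord('a') = 50
't': a..z range, 26 + ord('t') − ord('a') = 45
'o': a..z range, 26 + ord('o') − ord('a') = 40
'X': A..Z range, ord('X') − ord('A') = 23
'L': A..Z range, ord('L') − ord('A') = 11

Answer: 50 45 40 23 11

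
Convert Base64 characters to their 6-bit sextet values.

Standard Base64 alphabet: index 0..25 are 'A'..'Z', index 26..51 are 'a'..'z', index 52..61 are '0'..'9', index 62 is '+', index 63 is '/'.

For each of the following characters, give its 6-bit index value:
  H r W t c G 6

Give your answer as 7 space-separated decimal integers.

'H': A..Z range, ord('H') − ord('A') = 7
'r': a..z range, 26 + ord('r') − ord('a') = 43
'W': A..Z range, ord('W') − ord('A') = 22
't': a..z range, 26 + ord('t') − ord('a') = 45
'c': a..z range, 26 + ord('c') − ord('a') = 28
'G': A..Z range, ord('G') − ord('A') = 6
'6': 0..9 range, 52 + ord('6') − ord('0') = 58

Answer: 7 43 22 45 28 6 58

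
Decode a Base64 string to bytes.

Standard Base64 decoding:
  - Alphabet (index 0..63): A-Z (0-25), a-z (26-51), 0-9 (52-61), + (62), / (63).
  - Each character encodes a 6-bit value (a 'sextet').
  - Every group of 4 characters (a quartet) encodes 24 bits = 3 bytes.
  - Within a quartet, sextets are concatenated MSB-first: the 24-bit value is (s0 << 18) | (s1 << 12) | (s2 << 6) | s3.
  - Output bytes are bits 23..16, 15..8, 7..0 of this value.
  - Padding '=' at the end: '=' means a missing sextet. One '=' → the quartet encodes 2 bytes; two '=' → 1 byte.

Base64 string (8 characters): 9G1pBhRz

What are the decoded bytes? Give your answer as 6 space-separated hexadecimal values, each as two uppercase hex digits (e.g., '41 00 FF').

Answer: F4 6D 69 06 14 73

Derivation:
After char 0 ('9'=61): chars_in_quartet=1 acc=0x3D bytes_emitted=0
After char 1 ('G'=6): chars_in_quartet=2 acc=0xF46 bytes_emitted=0
After char 2 ('1'=53): chars_in_quartet=3 acc=0x3D1B5 bytes_emitted=0
After char 3 ('p'=41): chars_in_quartet=4 acc=0xF46D69 -> emit F4 6D 69, reset; bytes_emitted=3
After char 4 ('B'=1): chars_in_quartet=1 acc=0x1 bytes_emitted=3
After char 5 ('h'=33): chars_in_quartet=2 acc=0x61 bytes_emitted=3
After char 6 ('R'=17): chars_in_quartet=3 acc=0x1851 bytes_emitted=3
After char 7 ('z'=51): chars_in_quartet=4 acc=0x61473 -> emit 06 14 73, reset; bytes_emitted=6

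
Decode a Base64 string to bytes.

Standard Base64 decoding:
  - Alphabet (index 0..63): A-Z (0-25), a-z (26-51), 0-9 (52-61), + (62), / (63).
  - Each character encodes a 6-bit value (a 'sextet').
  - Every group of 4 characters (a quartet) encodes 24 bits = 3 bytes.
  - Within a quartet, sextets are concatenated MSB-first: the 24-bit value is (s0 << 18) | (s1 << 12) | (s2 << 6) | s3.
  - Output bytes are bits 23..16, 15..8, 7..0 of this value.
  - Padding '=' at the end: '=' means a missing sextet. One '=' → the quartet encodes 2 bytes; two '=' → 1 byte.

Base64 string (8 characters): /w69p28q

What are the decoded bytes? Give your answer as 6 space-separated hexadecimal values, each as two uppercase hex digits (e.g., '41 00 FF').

Answer: FF 0E BD A7 6F 2A

Derivation:
After char 0 ('/'=63): chars_in_quartet=1 acc=0x3F bytes_emitted=0
After char 1 ('w'=48): chars_in_quartet=2 acc=0xFF0 bytes_emitted=0
After char 2 ('6'=58): chars_in_quartet=3 acc=0x3FC3A bytes_emitted=0
After char 3 ('9'=61): chars_in_quartet=4 acc=0xFF0EBD -> emit FF 0E BD, reset; bytes_emitted=3
After char 4 ('p'=41): chars_in_quartet=1 acc=0x29 bytes_emitted=3
After char 5 ('2'=54): chars_in_quartet=2 acc=0xA76 bytes_emitted=3
After char 6 ('8'=60): chars_in_quartet=3 acc=0x29DBC bytes_emitted=3
After char 7 ('q'=42): chars_in_quartet=4 acc=0xA76F2A -> emit A7 6F 2A, reset; bytes_emitted=6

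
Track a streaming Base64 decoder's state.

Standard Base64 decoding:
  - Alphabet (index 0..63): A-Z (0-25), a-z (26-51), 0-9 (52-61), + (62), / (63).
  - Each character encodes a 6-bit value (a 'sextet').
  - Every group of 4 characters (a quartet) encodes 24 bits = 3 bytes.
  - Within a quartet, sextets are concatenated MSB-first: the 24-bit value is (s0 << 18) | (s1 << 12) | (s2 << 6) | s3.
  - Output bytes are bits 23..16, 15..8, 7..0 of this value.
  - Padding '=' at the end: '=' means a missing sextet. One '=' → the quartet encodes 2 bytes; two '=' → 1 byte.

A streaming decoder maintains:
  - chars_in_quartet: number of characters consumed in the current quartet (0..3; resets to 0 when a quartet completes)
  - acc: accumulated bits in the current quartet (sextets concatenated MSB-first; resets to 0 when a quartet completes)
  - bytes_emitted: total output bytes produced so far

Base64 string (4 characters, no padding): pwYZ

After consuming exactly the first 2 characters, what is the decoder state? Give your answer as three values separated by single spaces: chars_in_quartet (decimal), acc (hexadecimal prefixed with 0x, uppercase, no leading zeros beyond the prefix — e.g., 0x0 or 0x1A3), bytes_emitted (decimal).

Answer: 2 0xA70 0

Derivation:
After char 0 ('p'=41): chars_in_quartet=1 acc=0x29 bytes_emitted=0
After char 1 ('w'=48): chars_in_quartet=2 acc=0xA70 bytes_emitted=0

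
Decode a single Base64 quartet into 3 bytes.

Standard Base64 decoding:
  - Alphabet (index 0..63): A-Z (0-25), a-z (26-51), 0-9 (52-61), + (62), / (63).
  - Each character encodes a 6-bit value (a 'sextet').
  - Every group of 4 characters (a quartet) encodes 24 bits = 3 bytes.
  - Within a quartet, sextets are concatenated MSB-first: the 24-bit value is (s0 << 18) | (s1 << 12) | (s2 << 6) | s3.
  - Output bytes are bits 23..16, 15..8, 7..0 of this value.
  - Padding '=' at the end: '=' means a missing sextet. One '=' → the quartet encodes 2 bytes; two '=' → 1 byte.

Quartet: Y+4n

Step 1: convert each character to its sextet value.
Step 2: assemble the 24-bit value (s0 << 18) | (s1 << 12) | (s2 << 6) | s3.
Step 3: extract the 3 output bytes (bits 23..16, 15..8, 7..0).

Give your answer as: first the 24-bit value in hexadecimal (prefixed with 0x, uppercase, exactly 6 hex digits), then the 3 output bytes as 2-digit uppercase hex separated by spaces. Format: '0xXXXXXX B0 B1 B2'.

Answer: 0x63EE27 63 EE 27

Derivation:
Sextets: Y=24, +=62, 4=56, n=39
24-bit: (24<<18) | (62<<12) | (56<<6) | 39
      = 0x600000 | 0x03E000 | 0x000E00 | 0x000027
      = 0x63EE27
Bytes: (v>>16)&0xFF=63, (v>>8)&0xFF=EE, v&0xFF=27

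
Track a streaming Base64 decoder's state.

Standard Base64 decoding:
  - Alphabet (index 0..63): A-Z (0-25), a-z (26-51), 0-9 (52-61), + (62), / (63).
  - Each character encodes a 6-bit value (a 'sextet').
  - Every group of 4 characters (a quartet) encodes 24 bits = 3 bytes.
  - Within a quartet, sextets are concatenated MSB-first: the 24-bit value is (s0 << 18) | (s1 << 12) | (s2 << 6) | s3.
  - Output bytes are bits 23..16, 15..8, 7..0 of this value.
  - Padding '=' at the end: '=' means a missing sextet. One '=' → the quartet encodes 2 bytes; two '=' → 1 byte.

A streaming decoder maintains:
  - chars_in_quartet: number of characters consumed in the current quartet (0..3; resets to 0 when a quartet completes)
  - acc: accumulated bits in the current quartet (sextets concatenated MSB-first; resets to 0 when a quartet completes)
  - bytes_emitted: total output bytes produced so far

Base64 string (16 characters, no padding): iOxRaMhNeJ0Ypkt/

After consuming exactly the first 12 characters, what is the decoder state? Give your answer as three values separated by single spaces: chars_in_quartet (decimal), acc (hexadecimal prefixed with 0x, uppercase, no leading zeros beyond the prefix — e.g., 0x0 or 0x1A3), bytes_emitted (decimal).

Answer: 0 0x0 9

Derivation:
After char 0 ('i'=34): chars_in_quartet=1 acc=0x22 bytes_emitted=0
After char 1 ('O'=14): chars_in_quartet=2 acc=0x88E bytes_emitted=0
After char 2 ('x'=49): chars_in_quartet=3 acc=0x223B1 bytes_emitted=0
After char 3 ('R'=17): chars_in_quartet=4 acc=0x88EC51 -> emit 88 EC 51, reset; bytes_emitted=3
After char 4 ('a'=26): chars_in_quartet=1 acc=0x1A bytes_emitted=3
After char 5 ('M'=12): chars_in_quartet=2 acc=0x68C bytes_emitted=3
After char 6 ('h'=33): chars_in_quartet=3 acc=0x1A321 bytes_emitted=3
After char 7 ('N'=13): chars_in_quartet=4 acc=0x68C84D -> emit 68 C8 4D, reset; bytes_emitted=6
After char 8 ('e'=30): chars_in_quartet=1 acc=0x1E bytes_emitted=6
After char 9 ('J'=9): chars_in_quartet=2 acc=0x789 bytes_emitted=6
After char 10 ('0'=52): chars_in_quartet=3 acc=0x1E274 bytes_emitted=6
After char 11 ('Y'=24): chars_in_quartet=4 acc=0x789D18 -> emit 78 9D 18, reset; bytes_emitted=9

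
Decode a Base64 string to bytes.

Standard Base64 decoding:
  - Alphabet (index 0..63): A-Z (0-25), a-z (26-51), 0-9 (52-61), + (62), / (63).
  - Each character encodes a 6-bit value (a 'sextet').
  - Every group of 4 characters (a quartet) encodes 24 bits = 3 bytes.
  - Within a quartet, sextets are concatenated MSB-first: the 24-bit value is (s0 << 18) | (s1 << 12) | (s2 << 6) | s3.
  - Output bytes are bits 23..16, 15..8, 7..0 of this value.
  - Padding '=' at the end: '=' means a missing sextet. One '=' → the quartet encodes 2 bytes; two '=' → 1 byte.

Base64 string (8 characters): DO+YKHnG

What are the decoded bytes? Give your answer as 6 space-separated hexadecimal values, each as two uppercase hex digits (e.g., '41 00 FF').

Answer: 0C EF 98 28 79 C6

Derivation:
After char 0 ('D'=3): chars_in_quartet=1 acc=0x3 bytes_emitted=0
After char 1 ('O'=14): chars_in_quartet=2 acc=0xCE bytes_emitted=0
After char 2 ('+'=62): chars_in_quartet=3 acc=0x33BE bytes_emitted=0
After char 3 ('Y'=24): chars_in_quartet=4 acc=0xCEF98 -> emit 0C EF 98, reset; bytes_emitted=3
After char 4 ('K'=10): chars_in_quartet=1 acc=0xA bytes_emitted=3
After char 5 ('H'=7): chars_in_quartet=2 acc=0x287 bytes_emitted=3
After char 6 ('n'=39): chars_in_quartet=3 acc=0xA1E7 bytes_emitted=3
After char 7 ('G'=6): chars_in_quartet=4 acc=0x2879C6 -> emit 28 79 C6, reset; bytes_emitted=6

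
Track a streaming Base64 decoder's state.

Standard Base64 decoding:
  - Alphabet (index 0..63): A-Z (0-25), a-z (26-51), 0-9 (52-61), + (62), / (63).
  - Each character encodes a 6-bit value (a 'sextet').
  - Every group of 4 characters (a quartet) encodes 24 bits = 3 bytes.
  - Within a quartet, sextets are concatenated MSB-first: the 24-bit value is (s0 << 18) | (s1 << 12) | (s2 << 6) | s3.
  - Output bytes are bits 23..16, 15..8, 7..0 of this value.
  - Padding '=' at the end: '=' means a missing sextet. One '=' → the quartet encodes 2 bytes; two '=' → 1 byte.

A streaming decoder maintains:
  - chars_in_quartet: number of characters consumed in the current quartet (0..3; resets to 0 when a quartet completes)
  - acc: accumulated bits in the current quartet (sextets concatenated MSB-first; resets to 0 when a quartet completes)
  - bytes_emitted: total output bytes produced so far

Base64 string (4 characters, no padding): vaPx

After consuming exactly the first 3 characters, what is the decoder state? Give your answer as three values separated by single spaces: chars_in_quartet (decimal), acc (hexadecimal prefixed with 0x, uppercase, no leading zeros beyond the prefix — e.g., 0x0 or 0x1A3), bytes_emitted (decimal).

After char 0 ('v'=47): chars_in_quartet=1 acc=0x2F bytes_emitted=0
After char 1 ('a'=26): chars_in_quartet=2 acc=0xBDA bytes_emitted=0
After char 2 ('P'=15): chars_in_quartet=3 acc=0x2F68F bytes_emitted=0

Answer: 3 0x2F68F 0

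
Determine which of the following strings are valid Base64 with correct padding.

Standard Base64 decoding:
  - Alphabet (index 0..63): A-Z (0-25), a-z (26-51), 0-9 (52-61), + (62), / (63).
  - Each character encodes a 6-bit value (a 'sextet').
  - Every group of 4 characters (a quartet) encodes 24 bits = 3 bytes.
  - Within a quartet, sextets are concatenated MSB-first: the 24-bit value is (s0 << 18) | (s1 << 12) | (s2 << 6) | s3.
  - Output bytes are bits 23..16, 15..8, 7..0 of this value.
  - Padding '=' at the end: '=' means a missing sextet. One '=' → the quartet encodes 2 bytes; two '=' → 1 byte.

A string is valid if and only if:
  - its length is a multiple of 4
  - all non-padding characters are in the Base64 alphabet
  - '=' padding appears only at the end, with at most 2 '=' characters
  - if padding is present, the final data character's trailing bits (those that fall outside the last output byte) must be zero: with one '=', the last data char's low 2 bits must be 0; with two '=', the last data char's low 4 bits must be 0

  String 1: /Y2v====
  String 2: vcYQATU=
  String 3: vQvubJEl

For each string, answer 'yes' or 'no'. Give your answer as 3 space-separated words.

Answer: no yes yes

Derivation:
String 1: '/Y2v====' → invalid (4 pad chars (max 2))
String 2: 'vcYQATU=' → valid
String 3: 'vQvubJEl' → valid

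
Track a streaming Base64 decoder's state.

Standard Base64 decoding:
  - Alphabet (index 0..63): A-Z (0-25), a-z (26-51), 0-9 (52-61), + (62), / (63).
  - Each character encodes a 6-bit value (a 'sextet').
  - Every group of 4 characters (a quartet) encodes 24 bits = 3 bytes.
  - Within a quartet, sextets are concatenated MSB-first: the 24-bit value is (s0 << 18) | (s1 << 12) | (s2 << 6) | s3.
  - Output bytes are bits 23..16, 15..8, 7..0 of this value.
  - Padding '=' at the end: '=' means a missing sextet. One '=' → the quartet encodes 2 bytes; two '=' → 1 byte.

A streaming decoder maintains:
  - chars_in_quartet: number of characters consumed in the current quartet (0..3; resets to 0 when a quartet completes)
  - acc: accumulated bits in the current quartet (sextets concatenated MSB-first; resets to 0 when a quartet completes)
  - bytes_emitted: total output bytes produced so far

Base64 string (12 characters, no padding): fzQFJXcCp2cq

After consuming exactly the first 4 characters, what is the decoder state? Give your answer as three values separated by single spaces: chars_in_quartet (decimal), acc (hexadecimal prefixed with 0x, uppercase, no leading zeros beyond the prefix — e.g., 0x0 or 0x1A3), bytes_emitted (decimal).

After char 0 ('f'=31): chars_in_quartet=1 acc=0x1F bytes_emitted=0
After char 1 ('z'=51): chars_in_quartet=2 acc=0x7F3 bytes_emitted=0
After char 2 ('Q'=16): chars_in_quartet=3 acc=0x1FCD0 bytes_emitted=0
After char 3 ('F'=5): chars_in_quartet=4 acc=0x7F3405 -> emit 7F 34 05, reset; bytes_emitted=3

Answer: 0 0x0 3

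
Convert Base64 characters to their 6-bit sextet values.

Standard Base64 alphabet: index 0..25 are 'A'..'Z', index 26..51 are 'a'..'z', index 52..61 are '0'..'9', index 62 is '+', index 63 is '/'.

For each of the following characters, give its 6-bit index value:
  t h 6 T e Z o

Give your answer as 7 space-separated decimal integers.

Answer: 45 33 58 19 30 25 40

Derivation:
't': a..z range, 26 + ord('t') − ord('a') = 45
'h': a..z range, 26 + ord('h') − ord('a') = 33
'6': 0..9 range, 52 + ord('6') − ord('0') = 58
'T': A..Z range, ord('T') − ord('A') = 19
'e': a..z range, 26 + ord('e') − ord('a') = 30
'Z': A..Z range, ord('Z') − ord('A') = 25
'o': a..z range, 26 + ord('o') − ord('a') = 40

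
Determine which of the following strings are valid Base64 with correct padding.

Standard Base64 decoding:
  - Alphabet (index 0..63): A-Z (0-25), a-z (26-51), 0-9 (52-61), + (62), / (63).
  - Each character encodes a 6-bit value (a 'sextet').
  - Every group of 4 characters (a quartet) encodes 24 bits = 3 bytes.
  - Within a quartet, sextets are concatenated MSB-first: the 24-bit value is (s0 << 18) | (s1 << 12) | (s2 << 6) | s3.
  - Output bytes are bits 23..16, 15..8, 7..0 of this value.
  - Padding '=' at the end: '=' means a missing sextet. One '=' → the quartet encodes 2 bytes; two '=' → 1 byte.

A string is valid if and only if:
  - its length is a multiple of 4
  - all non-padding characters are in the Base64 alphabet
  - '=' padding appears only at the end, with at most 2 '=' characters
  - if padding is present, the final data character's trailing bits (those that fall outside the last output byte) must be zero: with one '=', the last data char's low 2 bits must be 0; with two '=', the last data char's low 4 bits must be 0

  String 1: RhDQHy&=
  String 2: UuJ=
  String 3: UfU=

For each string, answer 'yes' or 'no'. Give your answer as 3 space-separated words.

String 1: 'RhDQHy&=' → invalid (bad char(s): ['&'])
String 2: 'UuJ=' → invalid (bad trailing bits)
String 3: 'UfU=' → valid

Answer: no no yes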